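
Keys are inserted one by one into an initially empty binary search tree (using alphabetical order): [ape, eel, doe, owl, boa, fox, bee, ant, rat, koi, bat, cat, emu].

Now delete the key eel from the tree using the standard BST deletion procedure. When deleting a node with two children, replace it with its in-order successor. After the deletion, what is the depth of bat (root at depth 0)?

ape: root
eel: right child of ape (depth 1)
doe: left child of eel (depth 2)
owl: right child of eel (depth 2)
boa: left child of doe (depth 3)
fox: left child of owl (depth 3)
bee: left child of boa (depth 4)
ant: left child of ape (depth 1)
rat: right child of owl (depth 3)
koi: right child of fox (depth 4)
bat: left child of bee (depth 5)
cat: right child of boa (depth 4)
emu: left child of fox (depth 4)

Delete eel (two children — replace with in-order successor).
After deletion, path to bat: ape → emu → doe → boa → bee → bat.

5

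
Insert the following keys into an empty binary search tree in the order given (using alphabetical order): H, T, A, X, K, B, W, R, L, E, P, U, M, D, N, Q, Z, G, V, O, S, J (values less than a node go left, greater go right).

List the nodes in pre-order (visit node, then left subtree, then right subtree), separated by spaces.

H A B E D G T K J R L P M N O Q S X W U V Z

Insert H: tree is empty, so H becomes the root.
Insert T: T > H → go right. Place as right child of H.
Insert A: A < H → go left. Place as left child of H.
Insert X: X > H → go right; X > T → go right. Place as right child of T.
Insert K: K > H → go right; K < T → go left. Place as left child of T.
Insert B: B < H → go left; B > A → go right. Place as right child of A.
Insert W: W > H → go right; W > T → go right; W < X → go left. Place as left child of X.
Insert R: R > H → go right; R < T → go left; R > K → go right. Place as right child of K.
Insert L: L > H → go right; L < T → go left; L > K → go right; L < R → go left. Place as left child of R.
Insert E: E < H → go left; E > A → go right; E > B → go right. Place as right child of B.
Insert P: P > H → go right; P < T → go left; P > K → go right; P < R → go left; P > L → go right. Place as right child of L.
Insert U: U > H → go right; U > T → go right; U < X → go left; U < W → go left. Place as left child of W.
Insert M: M > H → go right; M < T → go left; M > K → go right; M < R → go left; M > L → go right; M < P → go left. Place as left child of P.
Insert D: D < H → go left; D > A → go right; D > B → go right; D < E → go left. Place as left child of E.
Insert N: N > H → go right; N < T → go left; N > K → go right; N < R → go left; N > L → go right; N < P → go left; N > M → go right. Place as right child of M.
Insert Q: Q > H → go right; Q < T → go left; Q > K → go right; Q < R → go left; Q > L → go right; Q > P → go right. Place as right child of P.
Insert Z: Z > H → go right; Z > T → go right; Z > X → go right. Place as right child of X.
Insert G: G < H → go left; G > A → go right; G > B → go right; G > E → go right. Place as right child of E.
Insert V: V > H → go right; V > T → go right; V < X → go left; V < W → go left; V > U → go right. Place as right child of U.
Insert O: O > H → go right; O < T → go left; O > K → go right; O < R → go left; O > L → go right; O < P → go left; O > M → go right; O > N → go right. Place as right child of N.
Insert S: S > H → go right; S < T → go left; S > K → go right; S > R → go right. Place as right child of R.
Insert J: J > H → go right; J < T → go left; J < K → go left. Place as left child of K.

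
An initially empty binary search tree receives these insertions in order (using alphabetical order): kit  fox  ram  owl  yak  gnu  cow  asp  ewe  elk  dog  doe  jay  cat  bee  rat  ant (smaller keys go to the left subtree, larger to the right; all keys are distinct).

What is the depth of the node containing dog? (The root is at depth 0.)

5

kit: root
fox: left child of kit (depth 1)
ram: right child of kit (depth 1)
owl: left child of ram (depth 2)
yak: right child of ram (depth 2)
gnu: right child of fox (depth 2)
cow: left child of fox (depth 2)
asp: left child of cow (depth 3)
ewe: right child of cow (depth 3)
elk: left child of ewe (depth 4)
dog: left child of elk (depth 5)
doe: left child of dog (depth 6)
jay: right child of gnu (depth 3)
cat: right child of asp (depth 4)
bee: left child of cat (depth 5)
rat: left child of yak (depth 3)
ant: left child of asp (depth 4)

Path to dog: kit → fox → cow → ewe → elk → dog, which is 5 edges.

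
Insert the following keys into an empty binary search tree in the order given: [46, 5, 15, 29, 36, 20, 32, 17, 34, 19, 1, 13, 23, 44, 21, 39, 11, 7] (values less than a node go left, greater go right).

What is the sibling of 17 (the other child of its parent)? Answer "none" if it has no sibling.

23

Insert 46: tree is empty, so 46 becomes the root.
Insert 5: 5 < 46 → go left. Place as left child of 46.
Insert 15: 15 < 46 → go left; 15 > 5 → go right. Place as right child of 5.
Insert 29: 29 < 46 → go left; 29 > 5 → go right; 29 > 15 → go right. Place as right child of 15.
Insert 36: 36 < 46 → go left; 36 > 5 → go right; 36 > 15 → go right; 36 > 29 → go right. Place as right child of 29.
Insert 20: 20 < 46 → go left; 20 > 5 → go right; 20 > 15 → go right; 20 < 29 → go left. Place as left child of 29.
Insert 32: 32 < 46 → go left; 32 > 5 → go right; 32 > 15 → go right; 32 > 29 → go right; 32 < 36 → go left. Place as left child of 36.
Insert 17: 17 < 46 → go left; 17 > 5 → go right; 17 > 15 → go right; 17 < 29 → go left; 17 < 20 → go left. Place as left child of 20.
Insert 34: 34 < 46 → go left; 34 > 5 → go right; 34 > 15 → go right; 34 > 29 → go right; 34 < 36 → go left; 34 > 32 → go right. Place as right child of 32.
Insert 19: 19 < 46 → go left; 19 > 5 → go right; 19 > 15 → go right; 19 < 29 → go left; 19 < 20 → go left; 19 > 17 → go right. Place as right child of 17.
Insert 1: 1 < 46 → go left; 1 < 5 → go left. Place as left child of 5.
Insert 13: 13 < 46 → go left; 13 > 5 → go right; 13 < 15 → go left. Place as left child of 15.
Insert 23: 23 < 46 → go left; 23 > 5 → go right; 23 > 15 → go right; 23 < 29 → go left; 23 > 20 → go right. Place as right child of 20.
Insert 44: 44 < 46 → go left; 44 > 5 → go right; 44 > 15 → go right; 44 > 29 → go right; 44 > 36 → go right. Place as right child of 36.
Insert 21: 21 < 46 → go left; 21 > 5 → go right; 21 > 15 → go right; 21 < 29 → go left; 21 > 20 → go right; 21 < 23 → go left. Place as left child of 23.
Insert 39: 39 < 46 → go left; 39 > 5 → go right; 39 > 15 → go right; 39 > 29 → go right; 39 > 36 → go right; 39 < 44 → go left. Place as left child of 44.
Insert 11: 11 < 46 → go left; 11 > 5 → go right; 11 < 15 → go left; 11 < 13 → go left. Place as left child of 13.
Insert 7: 7 < 46 → go left; 7 > 5 → go right; 7 < 15 → go left; 7 < 13 → go left; 7 < 11 → go left. Place as left child of 11.

17's parent is 20; the other child of 20 is 23.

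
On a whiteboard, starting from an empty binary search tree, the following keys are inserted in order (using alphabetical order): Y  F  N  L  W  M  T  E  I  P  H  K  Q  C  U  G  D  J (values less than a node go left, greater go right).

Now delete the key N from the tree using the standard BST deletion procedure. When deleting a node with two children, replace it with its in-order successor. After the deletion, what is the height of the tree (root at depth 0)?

6

Insert Y: tree is empty, so Y becomes the root.
Insert F: F < Y → go left. Place as left child of Y.
Insert N: N < Y → go left; N > F → go right. Place as right child of F.
Insert L: L < Y → go left; L > F → go right; L < N → go left. Place as left child of N.
Insert W: W < Y → go left; W > F → go right; W > N → go right. Place as right child of N.
Insert M: M < Y → go left; M > F → go right; M < N → go left; M > L → go right. Place as right child of L.
Insert T: T < Y → go left; T > F → go right; T > N → go right; T < W → go left. Place as left child of W.
Insert E: E < Y → go left; E < F → go left. Place as left child of F.
Insert I: I < Y → go left; I > F → go right; I < N → go left; I < L → go left. Place as left child of L.
Insert P: P < Y → go left; P > F → go right; P > N → go right; P < W → go left; P < T → go left. Place as left child of T.
Insert H: H < Y → go left; H > F → go right; H < N → go left; H < L → go left; H < I → go left. Place as left child of I.
Insert K: K < Y → go left; K > F → go right; K < N → go left; K < L → go left; K > I → go right. Place as right child of I.
Insert Q: Q < Y → go left; Q > F → go right; Q > N → go right; Q < W → go left; Q < T → go left; Q > P → go right. Place as right child of P.
Insert C: C < Y → go left; C < F → go left; C < E → go left. Place as left child of E.
Insert U: U < Y → go left; U > F → go right; U > N → go right; U < W → go left; U > T → go right. Place as right child of T.
Insert G: G < Y → go left; G > F → go right; G < N → go left; G < L → go left; G < I → go left; G < H → go left. Place as left child of H.
Insert D: D < Y → go left; D < F → go left; D < E → go left; D > C → go right. Place as right child of C.
Insert J: J < Y → go left; J > F → go right; J < N → go left; J < L → go left; J > I → go right; J < K → go left. Place as left child of K.

Delete N (two children — replace with in-order successor).
After deletion, deepest node is G at depth 6.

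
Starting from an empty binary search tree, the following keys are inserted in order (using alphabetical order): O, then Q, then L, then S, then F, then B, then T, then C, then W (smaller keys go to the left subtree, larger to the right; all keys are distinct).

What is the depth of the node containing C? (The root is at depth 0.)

Insert O: tree is empty, so O becomes the root.
Insert Q: Q > O → go right. Place as right child of O.
Insert L: L < O → go left. Place as left child of O.
Insert S: S > O → go right; S > Q → go right. Place as right child of Q.
Insert F: F < O → go left; F < L → go left. Place as left child of L.
Insert B: B < O → go left; B < L → go left; B < F → go left. Place as left child of F.
Insert T: T > O → go right; T > Q → go right; T > S → go right. Place as right child of S.
Insert C: C < O → go left; C < L → go left; C < F → go left; C > B → go right. Place as right child of B.
Insert W: W > O → go right; W > Q → go right; W > S → go right; W > T → go right. Place as right child of T.

Path to C: O → L → F → B → C, which is 4 edges.

4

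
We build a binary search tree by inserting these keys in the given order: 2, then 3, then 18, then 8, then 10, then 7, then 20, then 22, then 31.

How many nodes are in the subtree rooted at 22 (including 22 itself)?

Insert 2: tree is empty, so 2 becomes the root.
Insert 3: 3 > 2 → go right. Place as right child of 2.
Insert 18: 18 > 2 → go right; 18 > 3 → go right. Place as right child of 3.
Insert 8: 8 > 2 → go right; 8 > 3 → go right; 8 < 18 → go left. Place as left child of 18.
Insert 10: 10 > 2 → go right; 10 > 3 → go right; 10 < 18 → go left; 10 > 8 → go right. Place as right child of 8.
Insert 7: 7 > 2 → go right; 7 > 3 → go right; 7 < 18 → go left; 7 < 8 → go left. Place as left child of 8.
Insert 20: 20 > 2 → go right; 20 > 3 → go right; 20 > 18 → go right. Place as right child of 18.
Insert 22: 22 > 2 → go right; 22 > 3 → go right; 22 > 18 → go right; 22 > 20 → go right. Place as right child of 20.
Insert 31: 31 > 2 → go right; 31 > 3 → go right; 31 > 18 → go right; 31 > 20 → go right; 31 > 22 → go right. Place as right child of 22.

Subtree rooted at 22 contains: 22, 31 — 2 nodes.

2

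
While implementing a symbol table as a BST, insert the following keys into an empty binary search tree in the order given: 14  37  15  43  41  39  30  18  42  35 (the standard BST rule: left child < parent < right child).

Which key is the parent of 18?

Resulting structure (node: left, right):
  14: L=–, R=37
  37: L=15, R=43
  15: L=–, R=30
  43: L=41, R=–
  41: L=39, R=42
  39: L=–, R=–
  30: L=18, R=35
  18: L=–, R=–
  42: L=–, R=–
  35: L=–, R=–

30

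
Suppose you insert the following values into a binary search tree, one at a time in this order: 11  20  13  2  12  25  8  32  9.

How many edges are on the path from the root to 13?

2

11: root
20: right child of 11 (depth 1)
13: left child of 20 (depth 2)
2: left child of 11 (depth 1)
12: left child of 13 (depth 3)
25: right child of 20 (depth 2)
8: right child of 2 (depth 2)
32: right child of 25 (depth 3)
9: right child of 8 (depth 3)

Path to 13: 11 → 20 → 13, which is 2 edges.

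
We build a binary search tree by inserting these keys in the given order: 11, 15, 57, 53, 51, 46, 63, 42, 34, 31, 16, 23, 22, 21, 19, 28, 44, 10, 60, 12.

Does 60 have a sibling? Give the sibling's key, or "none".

none

11: root
15: right child of 11 (depth 1)
57: right child of 15 (depth 2)
53: left child of 57 (depth 3)
51: left child of 53 (depth 4)
46: left child of 51 (depth 5)
63: right child of 57 (depth 3)
42: left child of 46 (depth 6)
34: left child of 42 (depth 7)
31: left child of 34 (depth 8)
16: left child of 31 (depth 9)
23: right child of 16 (depth 10)
22: left child of 23 (depth 11)
21: left child of 22 (depth 12)
19: left child of 21 (depth 13)
28: right child of 23 (depth 11)
44: right child of 42 (depth 7)
10: left child of 11 (depth 1)
60: left child of 63 (depth 4)
12: left child of 15 (depth 2)

60's parent is 63, which has only one child.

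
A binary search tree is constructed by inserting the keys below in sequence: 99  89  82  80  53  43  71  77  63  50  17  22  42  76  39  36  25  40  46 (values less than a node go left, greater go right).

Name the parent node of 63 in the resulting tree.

71

99: root
89: left child of 99 (depth 1)
82: left child of 89 (depth 2)
80: left child of 82 (depth 3)
53: left child of 80 (depth 4)
43: left child of 53 (depth 5)
71: right child of 53 (depth 5)
77: right child of 71 (depth 6)
63: left child of 71 (depth 6)
50: right child of 43 (depth 6)
17: left child of 43 (depth 6)
22: right child of 17 (depth 7)
42: right child of 22 (depth 8)
76: left child of 77 (depth 7)
39: left child of 42 (depth 9)
36: left child of 39 (depth 10)
25: left child of 36 (depth 11)
40: right child of 39 (depth 10)
46: left child of 50 (depth 7)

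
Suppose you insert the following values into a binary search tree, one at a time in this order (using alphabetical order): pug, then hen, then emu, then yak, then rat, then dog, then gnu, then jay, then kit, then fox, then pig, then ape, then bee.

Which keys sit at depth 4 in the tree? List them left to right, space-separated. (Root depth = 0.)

ape fox pig

Insert pug: tree is empty, so pug becomes the root.
Insert hen: hen < pug → go left. Place as left child of pug.
Insert emu: emu < pug → go left; emu < hen → go left. Place as left child of hen.
Insert yak: yak > pug → go right. Place as right child of pug.
Insert rat: rat > pug → go right; rat < yak → go left. Place as left child of yak.
Insert dog: dog < pug → go left; dog < hen → go left; dog < emu → go left. Place as left child of emu.
Insert gnu: gnu < pug → go left; gnu < hen → go left; gnu > emu → go right. Place as right child of emu.
Insert jay: jay < pug → go left; jay > hen → go right. Place as right child of hen.
Insert kit: kit < pug → go left; kit > hen → go right; kit > jay → go right. Place as right child of jay.
Insert fox: fox < pug → go left; fox < hen → go left; fox > emu → go right; fox < gnu → go left. Place as left child of gnu.
Insert pig: pig < pug → go left; pig > hen → go right; pig > jay → go right; pig > kit → go right. Place as right child of kit.
Insert ape: ape < pug → go left; ape < hen → go left; ape < emu → go left; ape < dog → go left. Place as left child of dog.
Insert bee: bee < pug → go left; bee < hen → go left; bee < emu → go left; bee < dog → go left; bee > ape → go right. Place as right child of ape.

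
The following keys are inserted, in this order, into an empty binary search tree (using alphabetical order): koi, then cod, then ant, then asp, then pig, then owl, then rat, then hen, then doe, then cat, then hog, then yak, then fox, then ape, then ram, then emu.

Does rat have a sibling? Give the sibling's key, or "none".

owl

koi: root
cod: left child of koi (depth 1)
ant: left child of cod (depth 2)
asp: right child of ant (depth 3)
pig: right child of koi (depth 1)
owl: left child of pig (depth 2)
rat: right child of pig (depth 2)
hen: right child of cod (depth 2)
doe: left child of hen (depth 3)
cat: right child of asp (depth 4)
hog: right child of hen (depth 3)
yak: right child of rat (depth 3)
fox: right child of doe (depth 4)
ape: left child of asp (depth 4)
ram: left child of rat (depth 3)
emu: left child of fox (depth 5)

rat's parent is pig; the other child of pig is owl.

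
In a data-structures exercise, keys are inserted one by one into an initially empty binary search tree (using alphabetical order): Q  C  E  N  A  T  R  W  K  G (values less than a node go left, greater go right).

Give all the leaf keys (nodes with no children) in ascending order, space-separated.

A G R W

Q: root
C: left child of Q (depth 1)
E: right child of C (depth 2)
N: right child of E (depth 3)
A: left child of C (depth 2)
T: right child of Q (depth 1)
R: left child of T (depth 2)
W: right child of T (depth 2)
K: left child of N (depth 4)
G: left child of K (depth 5)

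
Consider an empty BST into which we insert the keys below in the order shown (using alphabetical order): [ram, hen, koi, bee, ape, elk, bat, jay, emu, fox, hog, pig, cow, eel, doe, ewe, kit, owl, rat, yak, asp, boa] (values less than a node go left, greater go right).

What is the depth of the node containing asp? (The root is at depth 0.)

5

Insert ram: tree is empty, so ram becomes the root.
Insert hen: hen < ram → go left. Place as left child of ram.
Insert koi: koi < ram → go left; koi > hen → go right. Place as right child of hen.
Insert bee: bee < ram → go left; bee < hen → go left. Place as left child of hen.
Insert ape: ape < ram → go left; ape < hen → go left; ape < bee → go left. Place as left child of bee.
Insert elk: elk < ram → go left; elk < hen → go left; elk > bee → go right. Place as right child of bee.
Insert bat: bat < ram → go left; bat < hen → go left; bat < bee → go left; bat > ape → go right. Place as right child of ape.
Insert jay: jay < ram → go left; jay > hen → go right; jay < koi → go left. Place as left child of koi.
Insert emu: emu < ram → go left; emu < hen → go left; emu > bee → go right; emu > elk → go right. Place as right child of elk.
Insert fox: fox < ram → go left; fox < hen → go left; fox > bee → go right; fox > elk → go right; fox > emu → go right. Place as right child of emu.
Insert hog: hog < ram → go left; hog > hen → go right; hog < koi → go left; hog < jay → go left. Place as left child of jay.
Insert pig: pig < ram → go left; pig > hen → go right; pig > koi → go right. Place as right child of koi.
Insert cow: cow < ram → go left; cow < hen → go left; cow > bee → go right; cow < elk → go left. Place as left child of elk.
Insert eel: eel < ram → go left; eel < hen → go left; eel > bee → go right; eel < elk → go left; eel > cow → go right. Place as right child of cow.
Insert doe: doe < ram → go left; doe < hen → go left; doe > bee → go right; doe < elk → go left; doe > cow → go right; doe < eel → go left. Place as left child of eel.
Insert ewe: ewe < ram → go left; ewe < hen → go left; ewe > bee → go right; ewe > elk → go right; ewe > emu → go right; ewe < fox → go left. Place as left child of fox.
Insert kit: kit < ram → go left; kit > hen → go right; kit < koi → go left; kit > jay → go right. Place as right child of jay.
Insert owl: owl < ram → go left; owl > hen → go right; owl > koi → go right; owl < pig → go left. Place as left child of pig.
Insert rat: rat > ram → go right. Place as right child of ram.
Insert yak: yak > ram → go right; yak > rat → go right. Place as right child of rat.
Insert asp: asp < ram → go left; asp < hen → go left; asp < bee → go left; asp > ape → go right; asp < bat → go left. Place as left child of bat.
Insert boa: boa < ram → go left; boa < hen → go left; boa > bee → go right; boa < elk → go left; boa < cow → go left. Place as left child of cow.

Path to asp: ram → hen → bee → ape → bat → asp, which is 5 edges.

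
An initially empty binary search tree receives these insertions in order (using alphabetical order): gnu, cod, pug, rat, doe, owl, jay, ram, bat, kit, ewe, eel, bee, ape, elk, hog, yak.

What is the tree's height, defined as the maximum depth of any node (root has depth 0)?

5

Insert gnu: tree is empty, so gnu becomes the root.
Insert cod: cod < gnu → go left. Place as left child of gnu.
Insert pug: pug > gnu → go right. Place as right child of gnu.
Insert rat: rat > gnu → go right; rat > pug → go right. Place as right child of pug.
Insert doe: doe < gnu → go left; doe > cod → go right. Place as right child of cod.
Insert owl: owl > gnu → go right; owl < pug → go left. Place as left child of pug.
Insert jay: jay > gnu → go right; jay < pug → go left; jay < owl → go left. Place as left child of owl.
Insert ram: ram > gnu → go right; ram > pug → go right; ram < rat → go left. Place as left child of rat.
Insert bat: bat < gnu → go left; bat < cod → go left. Place as left child of cod.
Insert kit: kit > gnu → go right; kit < pug → go left; kit < owl → go left; kit > jay → go right. Place as right child of jay.
Insert ewe: ewe < gnu → go left; ewe > cod → go right; ewe > doe → go right. Place as right child of doe.
Insert eel: eel < gnu → go left; eel > cod → go right; eel > doe → go right; eel < ewe → go left. Place as left child of ewe.
Insert bee: bee < gnu → go left; bee < cod → go left; bee > bat → go right. Place as right child of bat.
Insert ape: ape < gnu → go left; ape < cod → go left; ape < bat → go left. Place as left child of bat.
Insert elk: elk < gnu → go left; elk > cod → go right; elk > doe → go right; elk < ewe → go left; elk > eel → go right. Place as right child of eel.
Insert hog: hog > gnu → go right; hog < pug → go left; hog < owl → go left; hog < jay → go left. Place as left child of jay.
Insert yak: yak > gnu → go right; yak > pug → go right; yak > rat → go right. Place as right child of rat.

The deepest node is elk at depth 5.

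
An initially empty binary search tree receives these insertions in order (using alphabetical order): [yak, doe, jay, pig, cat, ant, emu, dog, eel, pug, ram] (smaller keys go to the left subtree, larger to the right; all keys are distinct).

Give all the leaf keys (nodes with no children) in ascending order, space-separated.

yak: root
doe: left child of yak (depth 1)
jay: right child of doe (depth 2)
pig: right child of jay (depth 3)
cat: left child of doe (depth 2)
ant: left child of cat (depth 3)
emu: left child of jay (depth 3)
dog: left child of emu (depth 4)
eel: right child of dog (depth 5)
pug: right child of pig (depth 4)
ram: right child of pug (depth 5)

ant eel ram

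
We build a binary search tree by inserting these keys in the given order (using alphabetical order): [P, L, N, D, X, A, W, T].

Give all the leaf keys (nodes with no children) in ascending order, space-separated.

A N T

P: root
L: left child of P (depth 1)
N: right child of L (depth 2)
D: left child of L (depth 2)
X: right child of P (depth 1)
A: left child of D (depth 3)
W: left child of X (depth 2)
T: left child of W (depth 3)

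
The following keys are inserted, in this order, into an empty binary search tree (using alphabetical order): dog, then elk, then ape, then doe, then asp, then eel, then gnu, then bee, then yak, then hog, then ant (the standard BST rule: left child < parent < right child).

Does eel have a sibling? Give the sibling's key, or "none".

gnu

dog: root
elk: right child of dog (depth 1)
ape: left child of dog (depth 1)
doe: right child of ape (depth 2)
asp: left child of doe (depth 3)
eel: left child of elk (depth 2)
gnu: right child of elk (depth 2)
bee: right child of asp (depth 4)
yak: right child of gnu (depth 3)
hog: left child of yak (depth 4)
ant: left child of ape (depth 2)

eel's parent is elk; the other child of elk is gnu.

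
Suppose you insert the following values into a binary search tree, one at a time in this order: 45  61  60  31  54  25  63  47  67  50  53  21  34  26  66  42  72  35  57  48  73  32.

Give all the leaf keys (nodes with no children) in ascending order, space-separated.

21 26 32 35 48 53 57 66 73

Resulting structure (node: left, right):
  45: L=31, R=61
  61: L=60, R=63
  60: L=54, R=–
  31: L=25, R=34
  54: L=47, R=57
  25: L=21, R=26
  63: L=–, R=67
  47: L=–, R=50
  67: L=66, R=72
  50: L=48, R=53
  53: L=–, R=–
  21: L=–, R=–
  34: L=32, R=42
  26: L=–, R=–
  66: L=–, R=–
  42: L=35, R=–
  72: L=–, R=73
  35: L=–, R=–
  57: L=–, R=–
  48: L=–, R=–
  73: L=–, R=–
  32: L=–, R=–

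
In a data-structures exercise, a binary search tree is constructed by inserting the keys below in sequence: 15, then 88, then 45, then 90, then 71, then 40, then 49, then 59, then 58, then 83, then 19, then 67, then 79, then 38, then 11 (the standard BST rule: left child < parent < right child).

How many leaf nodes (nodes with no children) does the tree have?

Resulting structure (node: left, right):
  15: L=11, R=88
  88: L=45, R=90
  45: L=40, R=71
  90: L=–, R=–
  71: L=49, R=83
  40: L=19, R=–
  49: L=–, R=59
  59: L=58, R=67
  58: L=–, R=–
  83: L=79, R=–
  19: L=–, R=38
  67: L=–, R=–
  79: L=–, R=–
  38: L=–, R=–
  11: L=–, R=–

Leaves: 11, 38, 58, 67, 79, 90 — 6 in total.

6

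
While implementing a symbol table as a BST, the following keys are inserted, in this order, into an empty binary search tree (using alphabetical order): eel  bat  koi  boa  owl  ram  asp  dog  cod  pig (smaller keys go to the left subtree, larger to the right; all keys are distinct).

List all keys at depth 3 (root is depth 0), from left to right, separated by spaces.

Resulting structure (node: left, right):
  eel: L=bat, R=koi
  bat: L=asp, R=boa
  koi: L=–, R=owl
  boa: L=–, R=dog
  owl: L=–, R=ram
  ram: L=pig, R=–
  asp: L=–, R=–
  dog: L=cod, R=–
  cod: L=–, R=–
  pig: L=–, R=–

dog ram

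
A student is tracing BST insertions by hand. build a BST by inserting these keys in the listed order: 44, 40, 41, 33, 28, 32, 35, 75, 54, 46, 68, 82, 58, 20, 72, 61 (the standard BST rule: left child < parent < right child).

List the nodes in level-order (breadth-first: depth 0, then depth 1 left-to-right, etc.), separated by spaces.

Insert 44: tree is empty, so 44 becomes the root.
Insert 40: 40 < 44 → go left. Place as left child of 44.
Insert 41: 41 < 44 → go left; 41 > 40 → go right. Place as right child of 40.
Insert 33: 33 < 44 → go left; 33 < 40 → go left. Place as left child of 40.
Insert 28: 28 < 44 → go left; 28 < 40 → go left; 28 < 33 → go left. Place as left child of 33.
Insert 32: 32 < 44 → go left; 32 < 40 → go left; 32 < 33 → go left; 32 > 28 → go right. Place as right child of 28.
Insert 35: 35 < 44 → go left; 35 < 40 → go left; 35 > 33 → go right. Place as right child of 33.
Insert 75: 75 > 44 → go right. Place as right child of 44.
Insert 54: 54 > 44 → go right; 54 < 75 → go left. Place as left child of 75.
Insert 46: 46 > 44 → go right; 46 < 75 → go left; 46 < 54 → go left. Place as left child of 54.
Insert 68: 68 > 44 → go right; 68 < 75 → go left; 68 > 54 → go right. Place as right child of 54.
Insert 82: 82 > 44 → go right; 82 > 75 → go right. Place as right child of 75.
Insert 58: 58 > 44 → go right; 58 < 75 → go left; 58 > 54 → go right; 58 < 68 → go left. Place as left child of 68.
Insert 20: 20 < 44 → go left; 20 < 40 → go left; 20 < 33 → go left; 20 < 28 → go left. Place as left child of 28.
Insert 72: 72 > 44 → go right; 72 < 75 → go left; 72 > 54 → go right; 72 > 68 → go right. Place as right child of 68.
Insert 61: 61 > 44 → go right; 61 < 75 → go left; 61 > 54 → go right; 61 < 68 → go left; 61 > 58 → go right. Place as right child of 58.

44 40 75 33 41 54 82 28 35 46 68 20 32 58 72 61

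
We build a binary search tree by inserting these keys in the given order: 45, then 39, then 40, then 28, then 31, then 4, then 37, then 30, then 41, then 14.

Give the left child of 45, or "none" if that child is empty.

39

Insert 45: tree is empty, so 45 becomes the root.
Insert 39: 39 < 45 → go left. Place as left child of 45.
Insert 40: 40 < 45 → go left; 40 > 39 → go right. Place as right child of 39.
Insert 28: 28 < 45 → go left; 28 < 39 → go left. Place as left child of 39.
Insert 31: 31 < 45 → go left; 31 < 39 → go left; 31 > 28 → go right. Place as right child of 28.
Insert 4: 4 < 45 → go left; 4 < 39 → go left; 4 < 28 → go left. Place as left child of 28.
Insert 37: 37 < 45 → go left; 37 < 39 → go left; 37 > 28 → go right; 37 > 31 → go right. Place as right child of 31.
Insert 30: 30 < 45 → go left; 30 < 39 → go left; 30 > 28 → go right; 30 < 31 → go left. Place as left child of 31.
Insert 41: 41 < 45 → go left; 41 > 39 → go right; 41 > 40 → go right. Place as right child of 40.
Insert 14: 14 < 45 → go left; 14 < 39 → go left; 14 < 28 → go left; 14 > 4 → go right. Place as right child of 4.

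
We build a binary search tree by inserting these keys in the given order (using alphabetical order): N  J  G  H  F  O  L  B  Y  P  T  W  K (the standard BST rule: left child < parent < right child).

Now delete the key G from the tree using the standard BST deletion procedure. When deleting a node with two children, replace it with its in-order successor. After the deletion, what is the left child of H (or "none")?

F

N: root
J: left child of N (depth 1)
G: left child of J (depth 2)
H: right child of G (depth 3)
F: left child of G (depth 3)
O: right child of N (depth 1)
L: right child of J (depth 2)
B: left child of F (depth 4)
Y: right child of O (depth 2)
P: left child of Y (depth 3)
T: right child of P (depth 4)
W: right child of T (depth 5)
K: left child of L (depth 3)

Delete G (two children — replace with in-order successor).
After deletion, H's left child: F.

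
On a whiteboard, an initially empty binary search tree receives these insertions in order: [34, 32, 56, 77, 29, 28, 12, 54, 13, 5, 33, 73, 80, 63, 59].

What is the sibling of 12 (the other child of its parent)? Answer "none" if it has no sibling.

none

Insert 34: tree is empty, so 34 becomes the root.
Insert 32: 32 < 34 → go left. Place as left child of 34.
Insert 56: 56 > 34 → go right. Place as right child of 34.
Insert 77: 77 > 34 → go right; 77 > 56 → go right. Place as right child of 56.
Insert 29: 29 < 34 → go left; 29 < 32 → go left. Place as left child of 32.
Insert 28: 28 < 34 → go left; 28 < 32 → go left; 28 < 29 → go left. Place as left child of 29.
Insert 12: 12 < 34 → go left; 12 < 32 → go left; 12 < 29 → go left; 12 < 28 → go left. Place as left child of 28.
Insert 54: 54 > 34 → go right; 54 < 56 → go left. Place as left child of 56.
Insert 13: 13 < 34 → go left; 13 < 32 → go left; 13 < 29 → go left; 13 < 28 → go left; 13 > 12 → go right. Place as right child of 12.
Insert 5: 5 < 34 → go left; 5 < 32 → go left; 5 < 29 → go left; 5 < 28 → go left; 5 < 12 → go left. Place as left child of 12.
Insert 33: 33 < 34 → go left; 33 > 32 → go right. Place as right child of 32.
Insert 73: 73 > 34 → go right; 73 > 56 → go right; 73 < 77 → go left. Place as left child of 77.
Insert 80: 80 > 34 → go right; 80 > 56 → go right; 80 > 77 → go right. Place as right child of 77.
Insert 63: 63 > 34 → go right; 63 > 56 → go right; 63 < 77 → go left; 63 < 73 → go left. Place as left child of 73.
Insert 59: 59 > 34 → go right; 59 > 56 → go right; 59 < 77 → go left; 59 < 73 → go left; 59 < 63 → go left. Place as left child of 63.

12's parent is 28, which has only one child.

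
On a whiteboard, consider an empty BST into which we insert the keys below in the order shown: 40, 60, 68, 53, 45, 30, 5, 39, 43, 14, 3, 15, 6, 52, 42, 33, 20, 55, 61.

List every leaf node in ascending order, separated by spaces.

40: root
60: right child of 40 (depth 1)
68: right child of 60 (depth 2)
53: left child of 60 (depth 2)
45: left child of 53 (depth 3)
30: left child of 40 (depth 1)
5: left child of 30 (depth 2)
39: right child of 30 (depth 2)
43: left child of 45 (depth 4)
14: right child of 5 (depth 3)
3: left child of 5 (depth 3)
15: right child of 14 (depth 4)
6: left child of 14 (depth 4)
52: right child of 45 (depth 4)
42: left child of 43 (depth 5)
33: left child of 39 (depth 3)
20: right child of 15 (depth 5)
55: right child of 53 (depth 3)
61: left child of 68 (depth 3)

3 6 20 33 42 52 55 61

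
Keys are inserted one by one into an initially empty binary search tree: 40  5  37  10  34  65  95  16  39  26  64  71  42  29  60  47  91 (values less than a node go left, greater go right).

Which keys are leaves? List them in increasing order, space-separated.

40: root
5: left child of 40 (depth 1)
37: right child of 5 (depth 2)
10: left child of 37 (depth 3)
34: right child of 10 (depth 4)
65: right child of 40 (depth 1)
95: right child of 65 (depth 2)
16: left child of 34 (depth 5)
39: right child of 37 (depth 3)
26: right child of 16 (depth 6)
64: left child of 65 (depth 2)
71: left child of 95 (depth 3)
42: left child of 64 (depth 3)
29: right child of 26 (depth 7)
60: right child of 42 (depth 4)
47: left child of 60 (depth 5)
91: right child of 71 (depth 4)

29 39 47 91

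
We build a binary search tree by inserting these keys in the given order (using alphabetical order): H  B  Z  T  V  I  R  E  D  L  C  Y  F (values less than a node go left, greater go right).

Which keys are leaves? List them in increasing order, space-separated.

C F L Y

Resulting structure (node: left, right):
  H: L=B, R=Z
  B: L=–, R=E
  Z: L=T, R=–
  T: L=I, R=V
  V: L=–, R=Y
  I: L=–, R=R
  R: L=L, R=–
  E: L=D, R=F
  D: L=C, R=–
  L: L=–, R=–
  C: L=–, R=–
  Y: L=–, R=–
  F: L=–, R=–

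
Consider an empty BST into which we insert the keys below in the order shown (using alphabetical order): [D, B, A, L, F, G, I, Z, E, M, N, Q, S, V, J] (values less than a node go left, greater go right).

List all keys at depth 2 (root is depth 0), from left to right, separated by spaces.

A F Z

Resulting structure (node: left, right):
  D: L=B, R=L
  B: L=A, R=–
  A: L=–, R=–
  L: L=F, R=Z
  F: L=E, R=G
  G: L=–, R=I
  I: L=–, R=J
  Z: L=M, R=–
  E: L=–, R=–
  M: L=–, R=N
  N: L=–, R=Q
  Q: L=–, R=S
  S: L=–, R=V
  V: L=–, R=–
  J: L=–, R=–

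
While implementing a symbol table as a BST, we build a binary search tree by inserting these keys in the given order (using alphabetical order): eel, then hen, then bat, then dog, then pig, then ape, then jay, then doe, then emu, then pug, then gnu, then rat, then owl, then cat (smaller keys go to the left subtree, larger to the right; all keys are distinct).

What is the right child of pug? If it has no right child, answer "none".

Insert eel: tree is empty, so eel becomes the root.
Insert hen: hen > eel → go right. Place as right child of eel.
Insert bat: bat < eel → go left. Place as left child of eel.
Insert dog: dog < eel → go left; dog > bat → go right. Place as right child of bat.
Insert pig: pig > eel → go right; pig > hen → go right. Place as right child of hen.
Insert ape: ape < eel → go left; ape < bat → go left. Place as left child of bat.
Insert jay: jay > eel → go right; jay > hen → go right; jay < pig → go left. Place as left child of pig.
Insert doe: doe < eel → go left; doe > bat → go right; doe < dog → go left. Place as left child of dog.
Insert emu: emu > eel → go right; emu < hen → go left. Place as left child of hen.
Insert pug: pug > eel → go right; pug > hen → go right; pug > pig → go right. Place as right child of pig.
Insert gnu: gnu > eel → go right; gnu < hen → go left; gnu > emu → go right. Place as right child of emu.
Insert rat: rat > eel → go right; rat > hen → go right; rat > pig → go right; rat > pug → go right. Place as right child of pug.
Insert owl: owl > eel → go right; owl > hen → go right; owl < pig → go left; owl > jay → go right. Place as right child of jay.
Insert cat: cat < eel → go left; cat > bat → go right; cat < dog → go left; cat < doe → go left. Place as left child of doe.

rat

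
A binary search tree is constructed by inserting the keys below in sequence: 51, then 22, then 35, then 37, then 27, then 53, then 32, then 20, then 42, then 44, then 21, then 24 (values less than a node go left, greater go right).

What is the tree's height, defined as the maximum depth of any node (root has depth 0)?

5

Resulting structure (node: left, right):
  51: L=22, R=53
  22: L=20, R=35
  35: L=27, R=37
  37: L=–, R=42
  27: L=24, R=32
  53: L=–, R=–
  32: L=–, R=–
  20: L=–, R=21
  42: L=–, R=44
  44: L=–, R=–
  21: L=–, R=–
  24: L=–, R=–

The deepest node is 44 at depth 5.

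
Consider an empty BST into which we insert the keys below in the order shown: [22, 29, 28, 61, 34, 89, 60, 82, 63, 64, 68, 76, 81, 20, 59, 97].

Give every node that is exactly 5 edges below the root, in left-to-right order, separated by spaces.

59 63

Resulting structure (node: left, right):
  22: L=20, R=29
  29: L=28, R=61
  28: L=–, R=–
  61: L=34, R=89
  34: L=–, R=60
  89: L=82, R=97
  60: L=59, R=–
  82: L=63, R=–
  63: L=–, R=64
  64: L=–, R=68
  68: L=–, R=76
  76: L=–, R=81
  81: L=–, R=–
  20: L=–, R=–
  59: L=–, R=–
  97: L=–, R=–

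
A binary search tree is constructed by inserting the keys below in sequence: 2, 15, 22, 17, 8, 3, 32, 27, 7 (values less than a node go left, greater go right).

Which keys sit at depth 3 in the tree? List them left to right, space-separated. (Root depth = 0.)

3 17 32

Resulting structure (node: left, right):
  2: L=–, R=15
  15: L=8, R=22
  22: L=17, R=32
  17: L=–, R=–
  8: L=3, R=–
  3: L=–, R=7
  32: L=27, R=–
  27: L=–, R=–
  7: L=–, R=–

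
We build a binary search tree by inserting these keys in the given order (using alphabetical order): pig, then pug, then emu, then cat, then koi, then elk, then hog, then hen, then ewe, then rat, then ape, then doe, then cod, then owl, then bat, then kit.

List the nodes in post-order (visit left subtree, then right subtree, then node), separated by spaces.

bat ape cod doe elk cat ewe hen kit hog owl koi emu rat pug pig

Insert pig: tree is empty, so pig becomes the root.
Insert pug: pug > pig → go right. Place as right child of pig.
Insert emu: emu < pig → go left. Place as left child of pig.
Insert cat: cat < pig → go left; cat < emu → go left. Place as left child of emu.
Insert koi: koi < pig → go left; koi > emu → go right. Place as right child of emu.
Insert elk: elk < pig → go left; elk < emu → go left; elk > cat → go right. Place as right child of cat.
Insert hog: hog < pig → go left; hog > emu → go right; hog < koi → go left. Place as left child of koi.
Insert hen: hen < pig → go left; hen > emu → go right; hen < koi → go left; hen < hog → go left. Place as left child of hog.
Insert ewe: ewe < pig → go left; ewe > emu → go right; ewe < koi → go left; ewe < hog → go left; ewe < hen → go left. Place as left child of hen.
Insert rat: rat > pig → go right; rat > pug → go right. Place as right child of pug.
Insert ape: ape < pig → go left; ape < emu → go left; ape < cat → go left. Place as left child of cat.
Insert doe: doe < pig → go left; doe < emu → go left; doe > cat → go right; doe < elk → go left. Place as left child of elk.
Insert cod: cod < pig → go left; cod < emu → go left; cod > cat → go right; cod < elk → go left; cod < doe → go left. Place as left child of doe.
Insert owl: owl < pig → go left; owl > emu → go right; owl > koi → go right. Place as right child of koi.
Insert bat: bat < pig → go left; bat < emu → go left; bat < cat → go left; bat > ape → go right. Place as right child of ape.
Insert kit: kit < pig → go left; kit > emu → go right; kit < koi → go left; kit > hog → go right. Place as right child of hog.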